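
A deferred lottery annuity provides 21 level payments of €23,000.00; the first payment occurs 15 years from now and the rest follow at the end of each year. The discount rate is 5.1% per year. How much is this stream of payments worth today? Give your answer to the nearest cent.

€145,681.06

Ordinary annuity of 21 payments, first payment at period 15.
Periodic rate r = 0.051 per year.
The ordinary-annuity PV formula values the stream one period before the first payment (period 14); discount that back 14 periods:
PV₀ = 23,000 × [1 − (1+r)^−21] / r × (1+r)^−14 = €145,681.06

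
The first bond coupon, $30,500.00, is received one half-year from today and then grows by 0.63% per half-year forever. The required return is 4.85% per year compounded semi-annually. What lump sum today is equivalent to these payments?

Periodic rate r = 0.0485/2 per half-year.
Growing perpetuity (Gordon): PV = PMT₁ / (r − g) = 30,500 / (r − 0.0063) = $1,699,164.35.

$1,699,164.35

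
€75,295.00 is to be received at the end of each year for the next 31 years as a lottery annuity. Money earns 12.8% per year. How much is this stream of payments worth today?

€574,182.55

This is an ordinary annuity: 31 payments of €75,295.00 at the end of each year.
Periodic rate r = 0.128 per year.
PV = PMT × [(1 − (1+r)^−n)/r] = 75,295 × [1 − (1+r)^−31] / r = €574,182.55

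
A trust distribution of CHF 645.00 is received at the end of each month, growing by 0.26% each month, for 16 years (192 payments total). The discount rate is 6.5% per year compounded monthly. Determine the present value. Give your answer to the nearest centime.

Periodic rate r = 0.065/12 per month; n is counted in months.
Growing ordinary annuity: PV = PMT₁ × [1 − ((1+g)/(1+r))^n] / (r − g) = 645 × [1 − ((1+0.0026)/(1+r))^192] / (r − 0.0026) = CHF 95,366.75.

CHF 95,366.75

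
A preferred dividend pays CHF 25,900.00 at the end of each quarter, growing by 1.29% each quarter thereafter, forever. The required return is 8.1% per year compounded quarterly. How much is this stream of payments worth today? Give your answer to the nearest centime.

Periodic rate r = 0.081/4 per quarter.
Growing perpetuity (Gordon): PV = PMT₁ / (r − g) = 25,900 / (r − 0.0129) = CHF 3,523,809.52.

CHF 3,523,809.52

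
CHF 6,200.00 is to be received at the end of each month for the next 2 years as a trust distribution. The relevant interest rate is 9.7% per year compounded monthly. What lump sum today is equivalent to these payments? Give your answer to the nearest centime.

This is an ordinary annuity: 24 payments of CHF 6,200.00 at the end of each month.
Periodic rate r = 0.097/12 per month; n is counted in months.
PV = PMT × [(1 − (1+r)^−n)/r] = 6,200 × [1 − (1+r)^−24] / r = CHF 134,763.32

CHF 134,763.32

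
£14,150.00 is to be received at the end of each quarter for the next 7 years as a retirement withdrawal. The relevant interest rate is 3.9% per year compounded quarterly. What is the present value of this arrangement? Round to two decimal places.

This is an ordinary annuity: 28 payments of £14,150.00 at the end of each quarter.
Periodic rate r = 0.039/4 per quarter; n is counted in quarters.
PV = PMT × [(1 − (1+r)^−n)/r] = 14,150 × [1 − (1+r)^−28] / r = £345,260.24

£345,260.24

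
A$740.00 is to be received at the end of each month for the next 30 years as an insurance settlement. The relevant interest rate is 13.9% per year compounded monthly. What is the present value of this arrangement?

A$62,873.78

This is an ordinary annuity: 360 payments of A$740.00 at the end of each month.
Periodic rate r = 0.139/12 per month; n is counted in months.
PV = PMT × [(1 − (1+r)^−n)/r] = 740 × [1 − (1+r)^−360] / r = A$62,873.78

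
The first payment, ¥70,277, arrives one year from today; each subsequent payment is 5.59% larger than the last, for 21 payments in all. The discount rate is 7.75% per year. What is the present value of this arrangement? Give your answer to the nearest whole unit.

¥1,127,017

Periodic rate r = 0.0775 per year.
Growing ordinary annuity: PV = PMT₁ × [1 − ((1+g)/(1+r))^n] / (r − g) = 70,277 × [1 − ((1+0.0559)/(1+r))^21] / (r − 0.0559) = ¥1,127,017.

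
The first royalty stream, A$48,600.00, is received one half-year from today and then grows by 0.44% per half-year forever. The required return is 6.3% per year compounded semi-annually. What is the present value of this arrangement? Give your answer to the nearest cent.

Periodic rate r = 0.063/2 per half-year.
Growing perpetuity (Gordon): PV = PMT₁ / (r − g) = 48,600 / (r − 0.0044) = A$1,793,357.93.

A$1,793,357.93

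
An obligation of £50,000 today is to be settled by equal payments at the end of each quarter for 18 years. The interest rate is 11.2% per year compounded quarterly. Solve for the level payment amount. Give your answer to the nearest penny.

Level ordinary annuity; solve PV = PMT × [(1 − (1+r)^−n)/r] for PMT.
Periodic rate r = 0.112/4 per quarter; n is counted in quarters.
With n = 72: PMT = 50,000 / ([(1 − (1+r)^−n)/r]) = £1,622.11

£1,622.11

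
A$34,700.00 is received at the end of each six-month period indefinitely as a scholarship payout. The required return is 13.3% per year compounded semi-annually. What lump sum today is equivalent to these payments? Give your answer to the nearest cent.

A$521,804.51

Periodic rate r = 0.133/2 per half-year.
Level perpetuity: PV = PMT / r = 34,700 / (0.133/2) = A$521,804.51.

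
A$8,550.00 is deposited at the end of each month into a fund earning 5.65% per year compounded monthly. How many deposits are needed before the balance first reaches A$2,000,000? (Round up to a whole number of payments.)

159 payments

Periodic rate r = 0.0565/12 per month; n is counted in months.
Ordinary annuity FV: 2,000,000 = 8,550 × [((1+r)^n − 1)/r].
(1+r)^n = 1 + 2,000,000 × r / 8,550, so n = ln(1 + 2,000,000·r/8,550) / ln(1+r) = 158.09.
Round up to a whole number of payments: n = 159.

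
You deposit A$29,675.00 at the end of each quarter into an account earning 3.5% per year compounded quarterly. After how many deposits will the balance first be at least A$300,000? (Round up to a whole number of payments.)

Periodic rate r = 0.035/4 per quarter; n is counted in quarters.
Ordinary annuity FV: 300,000 = 29,675 × [((1+r)^n − 1)/r].
(1+r)^n = 1 + 300,000 × r / 29,675, so n = ln(1 + 300,000·r/29,675) / ln(1+r) = 9.73.
Round up to a whole number of payments: n = 10.

10 payments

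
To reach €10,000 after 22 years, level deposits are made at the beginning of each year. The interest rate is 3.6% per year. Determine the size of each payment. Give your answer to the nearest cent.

€295.16

Level annuity due; solve FV = PMT × [((1+r)^n − 1)/r] × (1+r) for PMT.
Periodic rate r = 0.036 per year.
With n = 22: PMT = 10,000 / ([((1+r)^n − 1)/r] × (1+r)) = €295.16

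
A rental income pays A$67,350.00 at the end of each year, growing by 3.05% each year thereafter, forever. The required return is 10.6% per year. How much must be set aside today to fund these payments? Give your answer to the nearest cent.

A$892,052.98

Periodic rate r = 0.106 per year.
Growing perpetuity (Gordon): PV = PMT₁ / (r − g) = 67,350 / (r − 0.0305) = A$892,052.98.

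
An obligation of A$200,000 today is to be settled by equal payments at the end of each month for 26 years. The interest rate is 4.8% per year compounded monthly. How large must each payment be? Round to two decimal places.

Level ordinary annuity; solve PV = PMT × [(1 − (1+r)^−n)/r] for PMT.
Periodic rate r = 0.048/12 per month; n is counted in months.
With n = 312: PMT = 200,000 / ([(1 − (1+r)^−n)/r]) = A$1,123.27

A$1,123.27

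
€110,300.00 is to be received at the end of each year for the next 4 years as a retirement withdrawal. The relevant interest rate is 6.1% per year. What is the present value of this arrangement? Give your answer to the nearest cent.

This is an ordinary annuity: 4 payments of €110,300.00 at the end of each year.
Periodic rate r = 0.061 per year.
PV = PMT × [(1 − (1+r)^−n)/r] = 110,300 × [1 − (1+r)^−4] / r = €381,327.59

€381,327.59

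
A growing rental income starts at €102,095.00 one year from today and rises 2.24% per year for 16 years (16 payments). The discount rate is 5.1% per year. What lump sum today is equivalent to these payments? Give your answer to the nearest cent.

€1,273,984.93

Periodic rate r = 0.051 per year.
Growing ordinary annuity: PV = PMT₁ × [1 − ((1+g)/(1+r))^n] / (r − g) = 102,095 × [1 − ((1+0.0224)/(1+r))^16] / (r − 0.0224) = €1,273,984.93.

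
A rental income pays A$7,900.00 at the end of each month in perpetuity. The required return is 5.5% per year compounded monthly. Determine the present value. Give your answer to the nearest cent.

Periodic rate r = 0.055/12 per month.
Level perpetuity: PV = PMT / r = 7,900 / (0.055/12) = A$1,723,636.36.

A$1,723,636.36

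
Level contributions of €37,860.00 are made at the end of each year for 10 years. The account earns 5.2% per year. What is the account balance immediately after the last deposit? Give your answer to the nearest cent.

€480,668.00

This is an ordinary annuity: 10 deposits of €37,860.00 at the end of each year.
Periodic rate r = 0.052 per year.
FV = PMT × [((1+r)^n − 1)/r] = 37,860 × [(1+r)^10 − 1] / r = €480,668.00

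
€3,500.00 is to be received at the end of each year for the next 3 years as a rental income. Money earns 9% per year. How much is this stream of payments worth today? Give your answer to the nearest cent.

€8,859.53

This is an ordinary annuity: 3 payments of €3,500.00 at the end of each year.
Periodic rate r = 0.09 per year.
PV = PMT × [(1 − (1+r)^−n)/r] = 3,500 × [1 − (1+r)^−3] / r = €8,859.53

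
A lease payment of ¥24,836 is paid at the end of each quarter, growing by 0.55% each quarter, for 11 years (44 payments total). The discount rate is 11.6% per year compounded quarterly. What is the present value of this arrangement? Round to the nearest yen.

¥674,424

Periodic rate r = 0.116/4 per quarter; n is counted in quarters.
Growing ordinary annuity: PV = PMT₁ × [1 − ((1+g)/(1+r))^n] / (r − g) = 24,836 × [1 − ((1+0.0055)/(1+r))^44] / (r − 0.0055) = ¥674,424.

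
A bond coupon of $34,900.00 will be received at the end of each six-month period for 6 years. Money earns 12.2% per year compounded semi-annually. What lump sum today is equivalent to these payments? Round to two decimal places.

This is an ordinary annuity: 12 payments of $34,900.00 at the end of each six-month period.
Periodic rate r = 0.122/2 per half-year; n is counted in half-years.
PV = PMT × [(1 − (1+r)^−n)/r] = 34,900 × [1 − (1+r)^−12] / r = $290,998.69

$290,998.69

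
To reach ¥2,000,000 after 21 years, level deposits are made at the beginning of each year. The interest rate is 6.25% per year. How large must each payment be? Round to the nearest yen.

Level annuity due; solve FV = PMT × [((1+r)^n − 1)/r] × (1+r) for PMT.
Periodic rate r = 0.0625 per year.
With n = 21: PMT = 2,000,000 / ([((1+r)^n − 1)/r] × (1+r)) = ¥45,742

¥45,742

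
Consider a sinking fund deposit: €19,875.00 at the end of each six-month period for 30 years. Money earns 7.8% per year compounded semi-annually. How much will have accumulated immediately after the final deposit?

€4,550,674.35

This is an ordinary annuity: 60 deposits of €19,875.00 at the end of each six-month period.
Periodic rate r = 0.078/2 per half-year; n is counted in half-years.
FV = PMT × [((1+r)^n − 1)/r] = 19,875 × [(1+r)^60 − 1] / r = €4,550,674.35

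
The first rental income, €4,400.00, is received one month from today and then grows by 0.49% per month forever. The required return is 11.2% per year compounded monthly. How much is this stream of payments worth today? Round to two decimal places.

€992,481.20

Periodic rate r = 0.112/12 per month.
Growing perpetuity (Gordon): PV = PMT₁ / (r − g) = 4,400 / (r − 0.0049) = €992,481.20.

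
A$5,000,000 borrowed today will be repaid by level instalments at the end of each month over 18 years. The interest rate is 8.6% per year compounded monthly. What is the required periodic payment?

Level ordinary annuity; solve PV = PMT × [(1 − (1+r)^−n)/r] for PMT.
Periodic rate r = 0.086/12 per month; n is counted in months.
With n = 216: PMT = 5,000,000 / ([(1 − (1+r)^−n)/r]) = A$45,580.80

A$45,580.80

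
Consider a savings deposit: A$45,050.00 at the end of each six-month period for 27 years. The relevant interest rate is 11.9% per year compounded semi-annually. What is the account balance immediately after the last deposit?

This is an ordinary annuity: 54 deposits of A$45,050.00 at the end of each six-month period.
Periodic rate r = 0.119/2 per half-year; n is counted in half-years.
FV = PMT × [((1+r)^n − 1)/r] = 45,050 × [(1+r)^54 − 1] / r = A$16,407,300.59

A$16,407,300.59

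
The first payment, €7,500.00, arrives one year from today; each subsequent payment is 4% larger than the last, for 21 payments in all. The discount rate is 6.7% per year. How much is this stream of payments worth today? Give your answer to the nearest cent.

Periodic rate r = 0.067 per year.
Growing ordinary annuity: PV = PMT₁ × [1 − ((1+g)/(1+r))^n] / (r − g) = 7,500 × [1 − ((1+0.04)/(1+r))^21] / (r − 0.04) = €115,617.37.

€115,617.37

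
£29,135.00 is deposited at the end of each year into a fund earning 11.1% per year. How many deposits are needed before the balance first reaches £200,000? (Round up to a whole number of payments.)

Periodic rate r = 0.111 per year.
Ordinary annuity FV: 200,000 = 29,135 × [((1+r)^n − 1)/r].
(1+r)^n = 1 + 200,000 × r / 29,135, so n = ln(1 + 200,000·r/29,135) / ln(1+r) = 5.38.
Round up to a whole number of payments: n = 6.

6 payments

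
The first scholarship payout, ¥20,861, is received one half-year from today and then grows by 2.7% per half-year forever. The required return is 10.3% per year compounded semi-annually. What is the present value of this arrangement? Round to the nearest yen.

¥851,469

Periodic rate r = 0.103/2 per half-year.
Growing perpetuity (Gordon): PV = PMT₁ / (r − g) = 20,861 / (r − 0.027) = ¥851,469.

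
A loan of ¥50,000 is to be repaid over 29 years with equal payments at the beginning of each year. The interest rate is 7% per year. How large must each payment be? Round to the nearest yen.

¥3,806

Level annuity due; solve PV = PMT × [(1 − (1+r)^−n)/r] × (1+r) for PMT.
Periodic rate r = 0.07 per year.
With n = 29: PMT = 50,000 / ([(1 − (1+r)^−n)/r] × (1+r)) = ¥3,806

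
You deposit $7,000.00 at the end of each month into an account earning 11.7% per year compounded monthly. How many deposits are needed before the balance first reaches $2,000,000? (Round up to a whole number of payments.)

Periodic rate r = 0.117/12 per month; n is counted in months.
Ordinary annuity FV: 2,000,000 = 7,000 × [((1+r)^n − 1)/r].
(1+r)^n = 1 + 2,000,000 × r / 7,000, so n = ln(1 + 2,000,000·r/7,000) / ln(1+r) = 137.20.
Round up to a whole number of payments: n = 138.

138 payments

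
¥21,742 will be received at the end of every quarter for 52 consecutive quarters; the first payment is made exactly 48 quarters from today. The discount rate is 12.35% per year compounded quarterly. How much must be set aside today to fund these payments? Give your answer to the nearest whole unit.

¥133,962

Ordinary annuity of 52 payments, first payment at period 48.
Periodic rate r = 0.1235/4 per quarter; n is counted in quarters.
The ordinary-annuity PV formula values the stream one period before the first payment (period 47); discount that back 47 periods:
PV₀ = 21,742 × [1 − (1+r)^−52] / r × (1+r)^−47 = ¥133,962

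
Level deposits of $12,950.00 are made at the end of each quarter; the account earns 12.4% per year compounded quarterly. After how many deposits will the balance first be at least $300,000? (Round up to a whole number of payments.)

Periodic rate r = 0.124/4 per quarter; n is counted in quarters.
Ordinary annuity FV: 300,000 = 12,950 × [((1+r)^n − 1)/r].
(1+r)^n = 1 + 300,000 × r / 12,950, so n = ln(1 + 300,000·r/12,950) / ln(1+r) = 17.73.
Round up to a whole number of payments: n = 18.

18 payments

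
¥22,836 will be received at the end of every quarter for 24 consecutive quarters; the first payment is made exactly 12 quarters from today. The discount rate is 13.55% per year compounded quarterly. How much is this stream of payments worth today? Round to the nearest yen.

¥257,228

Ordinary annuity of 24 payments, first payment at period 12.
Periodic rate r = 0.1355/4 per quarter; n is counted in quarters.
The ordinary-annuity PV formula values the stream one period before the first payment (period 11); discount that back 11 periods:
PV₀ = 22,836 × [1 − (1+r)^−24] / r × (1+r)^−11 = ¥257,228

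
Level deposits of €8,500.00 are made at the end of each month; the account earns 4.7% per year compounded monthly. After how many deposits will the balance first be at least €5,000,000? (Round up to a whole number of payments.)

306 payments

Periodic rate r = 0.047/12 per month; n is counted in months.
Ordinary annuity FV: 5,000,000 = 8,500 × [((1+r)^n − 1)/r].
(1+r)^n = 1 + 5,000,000 × r / 8,500, so n = ln(1 + 5,000,000·r/8,500) / ln(1+r) = 305.73.
Round up to a whole number of payments: n = 306.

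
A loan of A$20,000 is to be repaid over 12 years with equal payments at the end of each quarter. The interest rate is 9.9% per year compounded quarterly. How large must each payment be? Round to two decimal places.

A$716.63

Level ordinary annuity; solve PV = PMT × [(1 − (1+r)^−n)/r] for PMT.
Periodic rate r = 0.099/4 per quarter; n is counted in quarters.
With n = 48: PMT = 20,000 / ([(1 − (1+r)^−n)/r]) = A$716.63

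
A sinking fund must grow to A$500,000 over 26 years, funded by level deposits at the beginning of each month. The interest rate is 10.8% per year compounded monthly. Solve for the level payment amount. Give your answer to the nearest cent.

Level annuity due; solve FV = PMT × [((1+r)^n − 1)/r] × (1+r) for PMT.
Periodic rate r = 0.108/12 per month; n is counted in months.
With n = 312: PMT = 500,000 / ([((1+r)^n − 1)/r] × (1+r)) = A$290.17

A$290.17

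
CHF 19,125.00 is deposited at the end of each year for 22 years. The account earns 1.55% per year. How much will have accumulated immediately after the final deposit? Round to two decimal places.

This is an ordinary annuity: 22 deposits of CHF 19,125.00 at the end of each year.
Periodic rate r = 0.0155 per year.
FV = PMT × [((1+r)^n − 1)/r] = 19,125 × [(1+r)^22 − 1] / r = CHF 496,854.39

CHF 496,854.39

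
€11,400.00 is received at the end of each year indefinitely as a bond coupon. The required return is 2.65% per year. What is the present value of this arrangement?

€430,188.68

Periodic rate r = 0.0265 per year.
Level perpetuity: PV = PMT / r = 11,400 / (0.0265) = €430,188.68.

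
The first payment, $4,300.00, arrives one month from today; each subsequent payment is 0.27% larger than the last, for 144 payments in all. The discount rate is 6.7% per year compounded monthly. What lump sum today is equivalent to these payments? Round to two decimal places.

Periodic rate r = 0.067/12 per month; n is counted in months.
Growing ordinary annuity: PV = PMT₁ × [1 − ((1+g)/(1+r))^n] / (r − g) = 4,300 × [1 − ((1+0.0027)/(1+r))^144] / (r − 0.0027) = $505,054.19.

$505,054.19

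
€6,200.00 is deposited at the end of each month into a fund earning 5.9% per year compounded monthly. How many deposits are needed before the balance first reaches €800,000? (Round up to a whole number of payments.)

101 payments

Periodic rate r = 0.059/12 per month; n is counted in months.
Ordinary annuity FV: 800,000 = 6,200 × [((1+r)^n − 1)/r].
(1+r)^n = 1 + 800,000 × r / 6,200, so n = ln(1 + 800,000·r/6,200) / ln(1+r) = 100.17.
Round up to a whole number of payments: n = 101.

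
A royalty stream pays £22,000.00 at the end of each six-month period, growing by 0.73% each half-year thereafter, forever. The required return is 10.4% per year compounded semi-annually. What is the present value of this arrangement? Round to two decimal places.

Periodic rate r = 0.104/2 per half-year.
Growing perpetuity (Gordon): PV = PMT₁ / (r − g) = 22,000 / (r − 0.0073) = £492,170.02.

£492,170.02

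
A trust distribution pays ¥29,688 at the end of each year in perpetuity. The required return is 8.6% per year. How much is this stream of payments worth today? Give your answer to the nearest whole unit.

¥345,209

Periodic rate r = 0.086 per year.
Level perpetuity: PV = PMT / r = 29,688 / (0.086) = ¥345,209.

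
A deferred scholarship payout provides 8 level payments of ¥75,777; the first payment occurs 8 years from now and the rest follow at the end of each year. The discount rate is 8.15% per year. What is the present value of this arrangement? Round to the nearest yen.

Ordinary annuity of 8 payments, first payment at period 8.
Periodic rate r = 0.0815 per year.
The ordinary-annuity PV formula values the stream one period before the first payment (period 7); discount that back 7 periods:
PV₀ = 75,777 × [1 − (1+r)^−8] / r × (1+r)^−7 = ¥250,206

¥250,206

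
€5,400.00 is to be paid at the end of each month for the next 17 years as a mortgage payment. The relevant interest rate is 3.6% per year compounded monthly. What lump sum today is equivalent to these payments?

This is an ordinary annuity: 204 payments of €5,400.00 at the end of each month.
Periodic rate r = 0.036/12 per month; n is counted in months.
PV = PMT × [(1 − (1+r)^−n)/r] = 5,400 × [1 − (1+r)^−204] / r = €823,027.88

€823,027.88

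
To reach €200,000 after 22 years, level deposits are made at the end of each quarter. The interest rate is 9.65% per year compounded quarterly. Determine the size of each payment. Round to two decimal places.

€675.00

Level ordinary annuity; solve FV = PMT × [((1+r)^n − 1)/r] for PMT.
Periodic rate r = 0.0965/4 per quarter; n is counted in quarters.
With n = 88: PMT = 200,000 / ([((1+r)^n − 1)/r]) = €675.00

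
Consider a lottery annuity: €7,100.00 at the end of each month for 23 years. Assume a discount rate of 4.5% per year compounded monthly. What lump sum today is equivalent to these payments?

€1,219,468.19

This is an ordinary annuity: 276 payments of €7,100.00 at the end of each month.
Periodic rate r = 0.045/12 per month; n is counted in months.
PV = PMT × [(1 − (1+r)^−n)/r] = 7,100 × [1 − (1+r)^−276] / r = €1,219,468.19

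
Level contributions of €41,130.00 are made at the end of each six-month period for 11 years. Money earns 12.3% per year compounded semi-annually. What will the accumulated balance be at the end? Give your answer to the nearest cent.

This is an ordinary annuity: 22 deposits of €41,130.00 at the end of each six-month period.
Periodic rate r = 0.123/2 per half-year; n is counted in half-years.
FV = PMT × [((1+r)^n − 1)/r] = 41,130 × [(1+r)^22 − 1] / r = €1,817,347.95

€1,817,347.95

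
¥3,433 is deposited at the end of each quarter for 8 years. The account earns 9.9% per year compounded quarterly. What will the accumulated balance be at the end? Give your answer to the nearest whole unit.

¥164,593

This is an ordinary annuity: 32 deposits of ¥3,433 at the end of each quarter.
Periodic rate r = 0.099/4 per quarter; n is counted in quarters.
FV = PMT × [((1+r)^n − 1)/r] = 3,433 × [(1+r)^32 − 1] / r = ¥164,593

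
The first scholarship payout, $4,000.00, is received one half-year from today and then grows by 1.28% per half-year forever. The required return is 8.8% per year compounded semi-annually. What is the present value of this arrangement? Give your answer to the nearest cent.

Periodic rate r = 0.088/2 per half-year.
Growing perpetuity (Gordon): PV = PMT₁ / (r − g) = 4,000 / (r − 0.0128) = $128,205.13.

$128,205.13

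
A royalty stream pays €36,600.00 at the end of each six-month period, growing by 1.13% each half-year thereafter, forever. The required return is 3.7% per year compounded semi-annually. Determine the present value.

Periodic rate r = 0.037/2 per half-year.
Growing perpetuity (Gordon): PV = PMT₁ / (r − g) = 36,600 / (r − 0.0113) = €5,083,333.33.

€5,083,333.33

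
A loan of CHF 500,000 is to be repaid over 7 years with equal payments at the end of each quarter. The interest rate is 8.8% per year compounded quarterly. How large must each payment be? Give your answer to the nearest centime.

Level ordinary annuity; solve PV = PMT × [(1 − (1+r)^−n)/r] for PMT.
Periodic rate r = 0.088/4 per quarter; n is counted in quarters.
With n = 28: PMT = 500,000 / ([(1 − (1+r)^−n)/r]) = CHF 24,107.98

CHF 24,107.98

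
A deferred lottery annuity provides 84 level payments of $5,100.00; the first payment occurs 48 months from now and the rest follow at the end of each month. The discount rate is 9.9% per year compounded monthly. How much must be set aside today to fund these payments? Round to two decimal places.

$209,448.32

Ordinary annuity of 84 payments, first payment at period 48.
Periodic rate r = 0.099/12 per month; n is counted in months.
The ordinary-annuity PV formula values the stream one period before the first payment (period 47); discount that back 47 periods:
PV₀ = 5,100 × [1 − (1+r)^−84] / r × (1+r)^−47 = $209,448.32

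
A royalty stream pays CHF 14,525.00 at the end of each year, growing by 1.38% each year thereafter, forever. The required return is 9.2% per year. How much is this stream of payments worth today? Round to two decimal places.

CHF 185,741.69

Periodic rate r = 0.092 per year.
Growing perpetuity (Gordon): PV = PMT₁ / (r − g) = 14,525 / (r − 0.0138) = CHF 185,741.69.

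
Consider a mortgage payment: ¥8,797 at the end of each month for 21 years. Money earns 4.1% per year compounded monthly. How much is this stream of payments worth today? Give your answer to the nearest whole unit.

¥1,484,693

This is an ordinary annuity: 252 payments of ¥8,797 at the end of each month.
Periodic rate r = 0.041/12 per month; n is counted in months.
PV = PMT × [(1 − (1+r)^−n)/r] = 8,797 × [1 − (1+r)^−252] / r = ¥1,484,693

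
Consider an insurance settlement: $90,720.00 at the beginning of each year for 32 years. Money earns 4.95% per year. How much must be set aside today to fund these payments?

$1,513,581.07

This is an annuity due: 32 payments of $90,720.00 at the beginning of each year.
Periodic rate r = 0.0495 per year.
PV = PMT × [(1 − (1+r)^−n)/r] × (1+r) = 90,720 × [1 − (1+r)^−32] / r × (1+r) = $1,513,581.07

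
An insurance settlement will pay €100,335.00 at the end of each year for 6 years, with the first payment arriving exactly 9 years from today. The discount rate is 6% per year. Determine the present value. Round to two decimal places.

Ordinary annuity of 6 payments, first payment at period 9.
Periodic rate r = 0.06 per year.
The ordinary-annuity PV formula values the stream one period before the first payment (period 8); discount that back 8 periods:
PV₀ = 100,335 × [1 − (1+r)^−6] / r × (1+r)^−8 = €309,552.55

€309,552.55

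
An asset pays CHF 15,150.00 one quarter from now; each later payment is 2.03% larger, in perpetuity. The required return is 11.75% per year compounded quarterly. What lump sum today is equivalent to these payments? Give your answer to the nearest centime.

CHF 1,669,421.49

Periodic rate r = 0.1175/4 per quarter.
Growing perpetuity (Gordon): PV = PMT₁ / (r − g) = 15,150 / (r − 0.0203) = CHF 1,669,421.49.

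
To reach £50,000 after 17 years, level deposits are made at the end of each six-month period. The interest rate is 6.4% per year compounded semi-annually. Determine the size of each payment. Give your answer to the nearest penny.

Level ordinary annuity; solve FV = PMT × [((1+r)^n − 1)/r] for PMT.
Periodic rate r = 0.064/2 per half-year; n is counted in half-years.
With n = 34: PMT = 50,000 / ([((1+r)^n − 1)/r]) = £834.13

£834.13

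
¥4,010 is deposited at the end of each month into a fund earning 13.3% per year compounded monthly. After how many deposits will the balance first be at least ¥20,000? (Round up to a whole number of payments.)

Periodic rate r = 0.133/12 per month; n is counted in months.
Ordinary annuity FV: 20,000 = 4,010 × [((1+r)^n − 1)/r].
(1+r)^n = 1 + 20,000 × r / 4,010, so n = ln(1 + 20,000·r/4,010) / ln(1+r) = 4.88.
Round up to a whole number of payments: n = 5.

5 payments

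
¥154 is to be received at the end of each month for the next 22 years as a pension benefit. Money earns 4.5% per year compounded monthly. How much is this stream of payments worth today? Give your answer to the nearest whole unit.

¥25,779

This is an ordinary annuity: 264 payments of ¥154 at the end of each month.
Periodic rate r = 0.045/12 per month; n is counted in months.
PV = PMT × [(1 − (1+r)^−n)/r] = 154 × [1 − (1+r)^−264] / r = ¥25,779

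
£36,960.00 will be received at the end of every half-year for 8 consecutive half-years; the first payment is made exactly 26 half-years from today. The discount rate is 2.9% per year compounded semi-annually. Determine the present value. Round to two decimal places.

Ordinary annuity of 8 payments, first payment at period 26.
Periodic rate r = 0.029/2 per half-year; n is counted in half-years.
The ordinary-annuity PV formula values the stream one period before the first payment (period 25); discount that back 25 periods:
PV₀ = 36,960 × [1 − (1+r)^−8] / r × (1+r)^−25 = £193,474.03

£193,474.03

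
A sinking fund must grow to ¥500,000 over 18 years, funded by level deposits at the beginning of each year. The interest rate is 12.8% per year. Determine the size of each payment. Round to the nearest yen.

¥7,329

Level annuity due; solve FV = PMT × [((1+r)^n − 1)/r] × (1+r) for PMT.
Periodic rate r = 0.128 per year.
With n = 18: PMT = 500,000 / ([((1+r)^n − 1)/r] × (1+r)) = ¥7,329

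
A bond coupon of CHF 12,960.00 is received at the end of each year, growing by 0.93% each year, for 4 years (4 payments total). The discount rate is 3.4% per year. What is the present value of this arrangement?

Periodic rate r = 0.034 per year.
Growing ordinary annuity: PV = PMT₁ × [1 − ((1+g)/(1+r))^n] / (r − g) = 12,960 × [1 − ((1+0.0093)/(1+r))^4] / (r − 0.0093) = CHF 48,367.40.

CHF 48,367.40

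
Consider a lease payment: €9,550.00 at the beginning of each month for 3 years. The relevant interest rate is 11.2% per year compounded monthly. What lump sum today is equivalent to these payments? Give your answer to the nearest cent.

This is an annuity due: 36 payments of €9,550.00 at the beginning of each month.
Periodic rate r = 0.112/12 per month; n is counted in months.
PV = PMT × [(1 − (1+r)^−n)/r] × (1+r) = 9,550 × [1 − (1+r)^−36] / r × (1+r) = €293,576.08

€293,576.08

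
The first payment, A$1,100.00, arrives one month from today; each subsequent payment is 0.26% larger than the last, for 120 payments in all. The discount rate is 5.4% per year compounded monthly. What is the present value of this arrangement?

A$117,661.46

Periodic rate r = 0.054/12 per month; n is counted in months.
Growing ordinary annuity: PV = PMT₁ × [1 − ((1+g)/(1+r))^n] / (r − g) = 1,100 × [1 − ((1+0.0026)/(1+r))^120] / (r − 0.0026) = A$117,661.46.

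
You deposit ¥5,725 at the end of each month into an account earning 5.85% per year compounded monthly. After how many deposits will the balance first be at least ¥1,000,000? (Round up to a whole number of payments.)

Periodic rate r = 0.0585/12 per month; n is counted in months.
Ordinary annuity FV: 1,000,000 = 5,725 × [((1+r)^n − 1)/r].
(1+r)^n = 1 + 1,000,000 × r / 5,725, so n = ln(1 + 1,000,000·r/5,725) / ln(1+r) = 126.67.
Round up to a whole number of payments: n = 127.

127 payments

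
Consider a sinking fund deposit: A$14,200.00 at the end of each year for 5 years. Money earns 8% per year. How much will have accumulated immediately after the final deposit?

A$83,305.73

This is an ordinary annuity: 5 deposits of A$14,200.00 at the end of each year.
Periodic rate r = 0.08 per year.
FV = PMT × [((1+r)^n − 1)/r] = 14,200 × [(1+r)^5 − 1] / r = A$83,305.73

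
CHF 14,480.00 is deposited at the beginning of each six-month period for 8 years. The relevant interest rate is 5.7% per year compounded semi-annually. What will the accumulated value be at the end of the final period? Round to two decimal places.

CHF 296,662.63

This is an annuity due: 16 deposits of CHF 14,480.00 at the beginning of each six-month period.
Periodic rate r = 0.057/2 per half-year; n is counted in half-years.
FV = PMT × [((1+r)^n − 1)/r] × (1+r) = 14,480 × [(1+r)^16 − 1] / r × (1+r) = CHF 296,662.63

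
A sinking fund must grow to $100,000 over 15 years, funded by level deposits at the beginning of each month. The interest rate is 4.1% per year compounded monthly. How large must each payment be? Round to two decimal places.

$401.67

Level annuity due; solve FV = PMT × [((1+r)^n − 1)/r] × (1+r) for PMT.
Periodic rate r = 0.041/12 per month; n is counted in months.
With n = 180: PMT = 100,000 / ([((1+r)^n − 1)/r] × (1+r)) = $401.67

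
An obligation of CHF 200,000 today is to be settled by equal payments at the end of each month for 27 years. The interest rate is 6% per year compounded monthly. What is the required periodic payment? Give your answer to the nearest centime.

Level ordinary annuity; solve PV = PMT × [(1 − (1+r)^−n)/r] for PMT.
Periodic rate r = 0.06/12 per month; n is counted in months.
With n = 324: PMT = 200,000 / ([(1 − (1+r)^−n)/r]) = CHF 1,247.97

CHF 1,247.97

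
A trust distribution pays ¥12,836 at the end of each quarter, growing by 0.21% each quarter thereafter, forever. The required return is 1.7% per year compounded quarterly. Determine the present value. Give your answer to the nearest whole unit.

Periodic rate r = 0.017/4 per quarter.
Growing perpetuity (Gordon): PV = PMT₁ / (r − g) = 12,836 / (r − 0.0021) = ¥5,970,233.

¥5,970,233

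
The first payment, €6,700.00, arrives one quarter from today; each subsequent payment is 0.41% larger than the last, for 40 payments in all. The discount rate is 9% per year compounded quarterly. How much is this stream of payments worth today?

Periodic rate r = 0.09/4 per quarter; n is counted in quarters.
Growing ordinary annuity: PV = PMT₁ × [1 − ((1+g)/(1+r))^n] / (r − g) = 6,700 × [1 − ((1+0.0041)/(1+r))^40] / (r − 0.0041) = €188,012.74.

€188,012.74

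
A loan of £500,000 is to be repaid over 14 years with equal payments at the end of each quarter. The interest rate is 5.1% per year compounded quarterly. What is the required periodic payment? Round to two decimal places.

Level ordinary annuity; solve PV = PMT × [(1 − (1+r)^−n)/r] for PMT.
Periodic rate r = 0.051/4 per quarter; n is counted in quarters.
With n = 56: PMT = 500,000 / ([(1 − (1+r)^−n)/r]) = £12,546.66

£12,546.66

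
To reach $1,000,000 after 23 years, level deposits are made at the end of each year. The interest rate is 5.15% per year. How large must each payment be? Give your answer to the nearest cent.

Level ordinary annuity; solve FV = PMT × [((1+r)^n − 1)/r] for PMT.
Periodic rate r = 0.0515 per year.
With n = 23: PMT = 1,000,000 / ([((1+r)^n − 1)/r]) = $23,688.54

$23,688.54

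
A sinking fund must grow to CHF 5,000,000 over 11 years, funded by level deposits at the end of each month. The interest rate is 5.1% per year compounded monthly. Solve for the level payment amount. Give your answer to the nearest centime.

CHF 28,320.42

Level ordinary annuity; solve FV = PMT × [((1+r)^n − 1)/r] for PMT.
Periodic rate r = 0.051/12 per month; n is counted in months.
With n = 132: PMT = 5,000,000 / ([((1+r)^n − 1)/r]) = CHF 28,320.42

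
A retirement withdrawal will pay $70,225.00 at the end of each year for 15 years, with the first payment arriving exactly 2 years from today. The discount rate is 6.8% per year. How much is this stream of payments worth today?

Ordinary annuity of 15 payments, first payment at period 2.
Periodic rate r = 0.068 per year.
The ordinary-annuity PV formula values the stream one period before the first payment (period 1); discount that back 1 periods:
PV₀ = 70,225 × [1 − (1+r)^−15] / r × (1+r)^−1 = $606,518.70

$606,518.70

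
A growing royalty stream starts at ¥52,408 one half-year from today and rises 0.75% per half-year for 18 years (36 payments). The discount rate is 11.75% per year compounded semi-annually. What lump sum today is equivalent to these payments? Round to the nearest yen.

¥851,214

Periodic rate r = 0.1175/2 per half-year; n is counted in half-years.
Growing ordinary annuity: PV = PMT₁ × [1 − ((1+g)/(1+r))^n] / (r − g) = 52,408 × [1 − ((1+0.0075)/(1+r))^36] / (r − 0.0075) = ¥851,214.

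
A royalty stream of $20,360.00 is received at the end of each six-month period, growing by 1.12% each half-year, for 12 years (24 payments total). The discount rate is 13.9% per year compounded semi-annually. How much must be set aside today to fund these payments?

Periodic rate r = 0.139/2 per half-year; n is counted in half-years.
Growing ordinary annuity: PV = PMT₁ × [1 − ((1+g)/(1+r))^n] / (r − g) = 20,360 × [1 − ((1+0.0112)/(1+r))^24] / (r − 0.0112) = $258,266.18.

$258,266.18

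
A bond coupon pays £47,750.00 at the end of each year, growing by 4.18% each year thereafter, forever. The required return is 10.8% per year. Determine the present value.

£721,299.09

Periodic rate r = 0.108 per year.
Growing perpetuity (Gordon): PV = PMT₁ / (r − g) = 47,750 / (r − 0.0418) = £721,299.09.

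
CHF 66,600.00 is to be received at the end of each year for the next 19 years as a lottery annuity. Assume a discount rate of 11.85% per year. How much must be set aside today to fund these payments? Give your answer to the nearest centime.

CHF 495,087.41

This is an ordinary annuity: 19 payments of CHF 66,600.00 at the end of each year.
Periodic rate r = 0.1185 per year.
PV = PMT × [(1 − (1+r)^−n)/r] = 66,600 × [1 − (1+r)^−19] / r = CHF 495,087.41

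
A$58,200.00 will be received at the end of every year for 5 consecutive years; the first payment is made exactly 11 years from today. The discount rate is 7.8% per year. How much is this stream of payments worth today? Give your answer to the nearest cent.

A$110,229.04

Ordinary annuity of 5 payments, first payment at period 11.
Periodic rate r = 0.078 per year.
The ordinary-annuity PV formula values the stream one period before the first payment (period 10); discount that back 10 periods:
PV₀ = 58,200 × [1 − (1+r)^−5] / r × (1+r)^−10 = A$110,229.04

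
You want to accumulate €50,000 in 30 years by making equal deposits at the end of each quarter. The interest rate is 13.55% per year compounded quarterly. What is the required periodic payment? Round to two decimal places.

€31.68

Level ordinary annuity; solve FV = PMT × [((1+r)^n − 1)/r] for PMT.
Periodic rate r = 0.1355/4 per quarter; n is counted in quarters.
With n = 120: PMT = 50,000 / ([((1+r)^n − 1)/r]) = €31.68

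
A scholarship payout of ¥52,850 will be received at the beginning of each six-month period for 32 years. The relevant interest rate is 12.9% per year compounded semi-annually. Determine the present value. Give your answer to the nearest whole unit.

This is an annuity due: 64 payments of ¥52,850 at the beginning of each six-month period.
Periodic rate r = 0.129/2 per half-year; n is counted in half-years.
PV = PMT × [(1 − (1+r)^−n)/r] × (1+r) = 52,850 × [1 − (1+r)^−64] / r × (1+r) = ¥856,260

¥856,260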